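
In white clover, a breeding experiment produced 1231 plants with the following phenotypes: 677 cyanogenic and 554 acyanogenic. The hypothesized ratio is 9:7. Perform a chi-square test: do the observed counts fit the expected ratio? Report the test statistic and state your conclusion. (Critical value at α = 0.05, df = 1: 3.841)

The 9:7 ratio has 16 parts, so with N = 1231 the expected counts are:
  cyanogenic: 1231 × 9/16 = 692.4375
  acyanogenic: 1231 × 7/16 = 538.5625
χ² = Σ (O − E)² / E
  cyanogenic: (677 − 692.4375)² / 692.4375 = 0.3442
  acyanogenic: (554 − 538.5625)² / 538.5625 = 0.4425
χ² = 0.3442 + 0.4425 = 0.7867 ≈ 0.787
Degrees of freedom = 2 − 1 = 1; critical value at α = 0.05 is 3.841.
Since 0.787 < 3.841, we fail to reject the null hypothesis — the data are consistent with the 9:7 ratio.

0.787; consistent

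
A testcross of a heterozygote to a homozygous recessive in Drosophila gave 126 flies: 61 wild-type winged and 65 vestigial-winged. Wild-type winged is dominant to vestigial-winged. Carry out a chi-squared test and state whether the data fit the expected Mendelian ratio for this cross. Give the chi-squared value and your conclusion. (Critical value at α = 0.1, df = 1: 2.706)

0.127; consistent

A testcross of a heterozygote (Aa × aa) gives a 1:1 phenotypic ratio.
Expected counts for N = 126 under a 1:1 ratio (total parts = 2):
  wild-type winged: 126 × 1/2 = 63
  vestigial-winged: 126 × 1/2 = 63
χ² = Σ (O − E)² / E
  wild-type winged: (61 − 63)² / 63 = 0.0635
  vestigial-winged: (65 − 63)² / 63 = 0.0635
χ² = 0.0635 + 0.0635 = 0.127
Degrees of freedom = 2 − 1 = 1; critical value at α = 0.1 is 2.706.
Since 0.127 < 2.706, we fail to reject the null hypothesis — the data are consistent with the 1:1 ratio.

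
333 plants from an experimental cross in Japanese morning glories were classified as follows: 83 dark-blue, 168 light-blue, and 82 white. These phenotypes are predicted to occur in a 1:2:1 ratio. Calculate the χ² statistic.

Total ratio parts = 4. Expected numbers out of 333:
  dark-blue: 333 × 1/4 = 83.25
  light-blue: 333 × 2/4 = 166.5
  white: 333 × 1/4 = 83.25
χ² = Σ (O − E)² / E
  dark-blue: (83 − 83.25)² / 83.25 = 0.0008
  light-blue: (168 − 166.5)² / 166.5 = 0.0135
  white: (82 − 83.25)² / 83.25 = 0.0188
χ² = 0.0008 + 0.0135 + 0.0188 = 0.0331 ≈ 0.033

0.033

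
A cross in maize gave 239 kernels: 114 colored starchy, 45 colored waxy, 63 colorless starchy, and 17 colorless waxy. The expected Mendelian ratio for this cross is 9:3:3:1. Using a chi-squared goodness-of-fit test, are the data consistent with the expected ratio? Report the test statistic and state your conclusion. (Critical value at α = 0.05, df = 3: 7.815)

10.774; not consistent

Expected counts for N = 239 under a 9:3:3:1 ratio (total parts = 16):
  colored starchy: 239 × 9/16 = 134.4375
  colored waxy: 239 × 3/16 = 44.8125
  colorless starchy: 239 × 3/16 = 44.8125
  colorless waxy: 239 × 1/16 = 14.9375
χ² = Σ (O − E)² / E
  colored starchy: (114 − 134.4375)² / 134.4375 = 3.1070
  colored waxy: (45 − 44.8125)² / 44.8125 = 0.0008
  colorless starchy: (63 − 44.8125)² / 44.8125 = 7.3815
  colorless waxy: (17 − 14.9375)² / 14.9375 = 0.2848
χ² = 3.1070 + 0.0008 + 7.3815 + 0.2848 = 10.7741 ≈ 10.774
Degrees of freedom = 4 − 1 = 3; critical value at α = 0.05 is 7.815.
Since 10.774 > 7.815, we reject the null hypothesis — the data do not fit the 9:3:3:1 ratio.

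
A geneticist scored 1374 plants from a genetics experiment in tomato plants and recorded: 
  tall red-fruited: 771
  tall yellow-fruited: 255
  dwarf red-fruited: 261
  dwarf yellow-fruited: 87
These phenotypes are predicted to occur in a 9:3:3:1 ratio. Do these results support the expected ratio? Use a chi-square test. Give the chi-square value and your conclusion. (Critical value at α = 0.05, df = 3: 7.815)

0.090; consistent

The 9:3:3:1 ratio has 16 parts, so with N = 1374 the expected counts are:
  tall red-fruited: 1374 × 9/16 = 772.875
  tall yellow-fruited: 1374 × 3/16 = 257.625
  dwarf red-fruited: 1374 × 3/16 = 257.625
  dwarf yellow-fruited: 1374 × 1/16 = 85.875
χ² = Σ (O − E)² / E
  tall red-fruited: (771 − 772.875)² / 772.875 = 0.0045
  tall yellow-fruited: (255 − 257.625)² / 257.625 = 0.0267
  dwarf red-fruited: (261 − 257.625)² / 257.625 = 0.0442
  dwarf yellow-fruited: (87 − 85.875)² / 85.875 = 0.0147
χ² = 0.0045 + 0.0267 + 0.0442 + 0.0147 = 0.0901 ≈ 0.090
Degrees of freedom = 4 − 1 = 3; critical value at α = 0.05 is 7.815.
Since 0.090 < 7.815, we fail to reject the null hypothesis — the data are consistent with the 9:3:3:1 ratio.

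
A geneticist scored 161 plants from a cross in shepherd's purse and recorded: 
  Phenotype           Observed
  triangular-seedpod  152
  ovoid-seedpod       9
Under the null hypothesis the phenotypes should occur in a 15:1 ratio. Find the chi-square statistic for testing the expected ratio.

Total ratio parts = 16. Expected numbers out of 161:
  triangular-seedpod: 161 × 15/16 = 150.9375
  ovoid-seedpod: 161 × 1/16 = 10.0625
χ² = Σ (O − E)² / E
  triangular-seedpod: (152 − 150.9375)² / 150.9375 = 0.0075
  ovoid-seedpod: (9 − 10.0625)² / 10.0625 = 0.1122
χ² = 0.0075 + 0.1122 = 0.1197 ≈ 0.120

0.120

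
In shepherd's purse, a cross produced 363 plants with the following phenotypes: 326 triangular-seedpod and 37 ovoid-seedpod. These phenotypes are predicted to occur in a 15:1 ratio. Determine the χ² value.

9.631

Under the 15:1 hypothesis (Σ ratio = 16, N = 363):
  triangular-seedpod: 363 × 15/16 = 340.3125
  ovoid-seedpod: 363 × 1/16 = 22.6875
χ² = Σ (O − E)² / E
  triangular-seedpod: (326 − 340.3125)² / 340.3125 = 0.6019
  ovoid-seedpod: (37 − 22.6875)² / 22.6875 = 9.0291
χ² = 0.6019 + 9.0291 = 9.631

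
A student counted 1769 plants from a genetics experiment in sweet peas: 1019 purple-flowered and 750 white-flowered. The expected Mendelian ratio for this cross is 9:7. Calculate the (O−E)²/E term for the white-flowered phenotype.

Total ratio parts = 16. Expected numbers out of 1769:
  purple-flowered: 1769 × 9/16 = 995.0625
  white-flowered: 1769 × 7/16 = 773.9375
Contribution of white-flowered: (750 − 773.9375)² / 773.9375 = 0.7404

0.740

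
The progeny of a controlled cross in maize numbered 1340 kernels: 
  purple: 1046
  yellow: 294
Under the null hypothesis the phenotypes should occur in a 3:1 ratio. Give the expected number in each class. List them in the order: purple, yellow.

1005, 335

Under the 3:1 hypothesis (Σ ratio = 4, N = 1340):
  purple: 1340 × 3/4 = 1005
  yellow: 1340 × 1/4 = 335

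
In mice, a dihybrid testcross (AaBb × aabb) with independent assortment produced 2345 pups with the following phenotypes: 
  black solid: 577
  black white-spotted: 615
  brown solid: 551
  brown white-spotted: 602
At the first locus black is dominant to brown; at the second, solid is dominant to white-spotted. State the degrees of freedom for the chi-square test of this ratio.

3

A dihybrid testcross with independent assortment gives a 1:1:1:1 ratio.
A goodness-of-fit test with 4 phenotype classes has df = 4 − 1 = 3.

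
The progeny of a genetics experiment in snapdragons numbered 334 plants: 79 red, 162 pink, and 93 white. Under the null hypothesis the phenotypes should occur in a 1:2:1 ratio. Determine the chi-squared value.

1.473

Expected counts for N = 334 under a 1:2:1 ratio (total parts = 4):
  red: 334 × 1/4 = 83.5
  pink: 334 × 2/4 = 167
  white: 334 × 1/4 = 83.5
χ² = Σ (O − E)² / E
  red: (79 − 83.5)² / 83.5 = 0.2425
  pink: (162 − 167)² / 167 = 0.1497
  white: (93 − 83.5)² / 83.5 = 1.0808
χ² = 0.2425 + 0.1497 + 1.0808 = 1.473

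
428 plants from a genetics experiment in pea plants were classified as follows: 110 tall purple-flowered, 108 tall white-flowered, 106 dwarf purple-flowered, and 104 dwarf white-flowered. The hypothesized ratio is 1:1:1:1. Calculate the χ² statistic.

Under the 1:1:1:1 hypothesis (Σ ratio = 4, N = 428):
  tall purple-flowered: 428 × 1/4 = 107
  tall white-flowered: 428 × 1/4 = 107
  dwarf purple-flowered: 428 × 1/4 = 107
  dwarf white-flowered: 428 × 1/4 = 107
χ² = Σ (O − E)² / E
  tall purple-flowered: (110 − 107)² / 107 = 0.0841
  tall white-flowered: (108 − 107)² / 107 = 0.0093
  dwarf purple-flowered: (106 − 107)² / 107 = 0.0093
  dwarf white-flowered: (104 − 107)² / 107 = 0.0841
χ² = 0.0841 + 0.0093 + 0.0093 + 0.0841 = 0.1868 ≈ 0.187

0.187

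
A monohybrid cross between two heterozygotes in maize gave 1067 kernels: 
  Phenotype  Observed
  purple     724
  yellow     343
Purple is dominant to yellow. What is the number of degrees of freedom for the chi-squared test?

1

For a monohybrid cross between heterozygotes with complete dominance, the expected phenotypic ratio is 3:1.
A goodness-of-fit test with 2 phenotype classes has df = 2 − 1 = 1.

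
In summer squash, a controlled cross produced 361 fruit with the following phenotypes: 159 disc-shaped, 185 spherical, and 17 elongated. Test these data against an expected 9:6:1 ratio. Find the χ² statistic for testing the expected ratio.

29.124

Under the 9:6:1 hypothesis (Σ ratio = 16, N = 361):
  disc-shaped: 361 × 9/16 = 203.0625
  spherical: 361 × 6/16 = 135.375
  elongated: 361 × 1/16 = 22.5625
χ² = Σ (O − E)² / E
  disc-shaped: (159 − 203.0625)² / 203.0625 = 9.5611
  spherical: (185 − 135.375)² / 135.375 = 18.1913
  elongated: (17 − 22.5625)² / 22.5625 = 1.3714
χ² = 9.5611 + 18.1913 + 1.3714 = 29.1238 ≈ 29.124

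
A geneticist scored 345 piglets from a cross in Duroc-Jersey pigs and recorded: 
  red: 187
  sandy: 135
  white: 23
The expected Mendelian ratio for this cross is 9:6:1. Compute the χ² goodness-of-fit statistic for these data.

Expected counts for N = 345 under a 9:6:1 ratio (total parts = 16):
  red: 345 × 9/16 = 194.0625
  sandy: 345 × 6/16 = 129.375
  white: 345 × 1/16 = 21.5625
χ² = Σ (O − E)² / E
  red: (187 − 194.0625)² / 194.0625 = 0.2570
  sandy: (135 − 129.375)² / 129.375 = 0.2446
  white: (23 − 21.5625)² / 21.5625 = 0.0958
χ² = 0.2570 + 0.2446 + 0.0958 = 0.5974 ≈ 0.597

0.597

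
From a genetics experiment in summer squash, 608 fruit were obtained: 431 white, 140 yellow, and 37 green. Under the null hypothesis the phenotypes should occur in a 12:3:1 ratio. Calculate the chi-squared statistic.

7.327

Under the 12:3:1 hypothesis (Σ ratio = 16, N = 608):
  white: 608 × 12/16 = 456
  yellow: 608 × 3/16 = 114
  green: 608 × 1/16 = 38
χ² = Σ (O − E)² / E
  white: (431 − 456)² / 456 = 1.3706
  yellow: (140 − 114)² / 114 = 5.9298
  green: (37 − 38)² / 38 = 0.0263
χ² = 1.3706 + 5.9298 + 0.0263 = 7.3267 ≈ 7.327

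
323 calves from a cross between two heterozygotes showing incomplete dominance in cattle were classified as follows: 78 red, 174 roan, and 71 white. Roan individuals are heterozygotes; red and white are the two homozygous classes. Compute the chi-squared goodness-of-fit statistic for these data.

With incomplete dominance, a heterozygote × heterozygote cross gives a 1:2:1 phenotypic ratio.
Under the 1:2:1 hypothesis (Σ ratio = 4, N = 323):
  red: 323 × 1/4 = 80.75
  roan: 323 × 2/4 = 161.5
  white: 323 × 1/4 = 80.75
χ² = Σ (O − E)² / E
  red: (78 − 80.75)² / 80.75 = 0.0937
  roan: (174 − 161.5)² / 161.5 = 0.9675
  white: (71 − 80.75)² / 80.75 = 1.1772
χ² = 0.0937 + 0.9675 + 1.1772 = 2.2384 ≈ 2.238

2.238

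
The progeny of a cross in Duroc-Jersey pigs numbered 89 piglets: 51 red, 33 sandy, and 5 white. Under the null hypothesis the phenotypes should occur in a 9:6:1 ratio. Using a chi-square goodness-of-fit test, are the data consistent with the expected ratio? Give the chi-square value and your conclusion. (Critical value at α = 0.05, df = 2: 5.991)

0.079; consistent

The 9:6:1 ratio has 16 parts, so with N = 89 the expected counts are:
  red: 89 × 9/16 = 50.0625
  sandy: 89 × 6/16 = 33.375
  white: 89 × 1/16 = 5.5625
χ² = Σ (O − E)² / E
  red: (51 − 50.0625)² / 50.0625 = 0.0176
  sandy: (33 − 33.375)² / 33.375 = 0.0042
  white: (5 − 5.5625)² / 5.5625 = 0.0569
χ² = 0.0176 + 0.0042 + 0.0569 = 0.0787 ≈ 0.079
Degrees of freedom = 3 − 1 = 2; critical value at α = 0.05 is 5.991.
Since 0.079 < 5.991, we fail to reject the null hypothesis — the data are consistent with the 9:6:1 ratio.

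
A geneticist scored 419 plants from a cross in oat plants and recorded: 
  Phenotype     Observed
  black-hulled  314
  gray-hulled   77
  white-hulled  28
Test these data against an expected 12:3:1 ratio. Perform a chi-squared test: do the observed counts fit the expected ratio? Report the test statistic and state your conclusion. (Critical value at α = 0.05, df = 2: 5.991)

0.157; consistent

Under the 12:3:1 hypothesis (Σ ratio = 16, N = 419):
  black-hulled: 419 × 12/16 = 314.25
  gray-hulled: 419 × 3/16 = 78.5625
  white-hulled: 419 × 1/16 = 26.1875
χ² = Σ (O − E)² / E
  black-hulled: (314 − 314.25)² / 314.25 = 0.0002
  gray-hulled: (77 − 78.5625)² / 78.5625 = 0.0311
  white-hulled: (28 − 26.1875)² / 26.1875 = 0.1254
χ² = 0.0002 + 0.0311 + 0.1254 = 0.1567 ≈ 0.157
Degrees of freedom = 3 − 1 = 2; critical value at α = 0.05 is 5.991.
Since 0.157 < 5.991, we fail to reject the null hypothesis — the data are consistent with the 12:3:1 ratio.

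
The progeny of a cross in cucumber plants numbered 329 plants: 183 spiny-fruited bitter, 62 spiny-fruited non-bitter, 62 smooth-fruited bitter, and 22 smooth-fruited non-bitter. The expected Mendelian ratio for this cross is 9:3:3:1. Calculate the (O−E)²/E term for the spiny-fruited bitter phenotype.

The 9:3:3:1 ratio has 16 parts, so with N = 329 the expected counts are:
  spiny-fruited bitter: 329 × 9/16 = 185.0625
  spiny-fruited non-bitter: 329 × 3/16 = 61.6875
  smooth-fruited bitter: 329 × 3/16 = 61.6875
  smooth-fruited non-bitter: 329 × 1/16 = 20.5625
Contribution of spiny-fruited bitter: (183 − 185.0625)² / 185.0625 = 0.0230

0.023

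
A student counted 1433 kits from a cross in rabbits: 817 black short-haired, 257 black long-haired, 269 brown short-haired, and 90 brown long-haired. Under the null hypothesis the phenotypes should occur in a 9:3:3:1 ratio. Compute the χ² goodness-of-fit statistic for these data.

0.659

Expected counts for N = 1433 under a 9:3:3:1 ratio (total parts = 16):
  black short-haired: 1433 × 9/16 = 806.0625
  black long-haired: 1433 × 3/16 = 268.6875
  brown short-haired: 1433 × 3/16 = 268.6875
  brown long-haired: 1433 × 1/16 = 89.5625
χ² = Σ (O − E)² / E
  black short-haired: (817 − 806.0625)² / 806.0625 = 0.1484
  black long-haired: (257 − 268.6875)² / 268.6875 = 0.5084
  brown short-haired: (269 − 268.6875)² / 268.6875 = 0.0004
  brown long-haired: (90 − 89.5625)² / 89.5625 = 0.0021
χ² = 0.1484 + 0.5084 + 0.0004 + 0.0021 = 0.6593 ≈ 0.659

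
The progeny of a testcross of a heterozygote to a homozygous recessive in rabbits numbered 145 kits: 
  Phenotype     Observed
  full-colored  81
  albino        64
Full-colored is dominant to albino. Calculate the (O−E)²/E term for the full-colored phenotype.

0.997

A testcross of a heterozygote (Aa × aa) gives a 1:1 phenotypic ratio.
Under the 1:1 hypothesis (Σ ratio = 2, N = 145):
  full-colored: 145 × 1/2 = 72.5
  albino: 145 × 1/2 = 72.5
Contribution of full-colored: (81 − 72.5)² / 72.5 = 0.9966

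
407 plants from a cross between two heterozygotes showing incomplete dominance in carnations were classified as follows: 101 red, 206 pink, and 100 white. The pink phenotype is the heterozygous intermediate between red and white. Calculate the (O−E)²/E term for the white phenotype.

0.030

With incomplete dominance, a heterozygote × heterozygote cross gives a 1:2:1 phenotypic ratio.
Under the 1:2:1 hypothesis (Σ ratio = 4, N = 407):
  red: 407 × 1/4 = 101.75
  pink: 407 × 2/4 = 203.5
  white: 407 × 1/4 = 101.75
Contribution of white: (100 − 101.75)² / 101.75 = 0.0301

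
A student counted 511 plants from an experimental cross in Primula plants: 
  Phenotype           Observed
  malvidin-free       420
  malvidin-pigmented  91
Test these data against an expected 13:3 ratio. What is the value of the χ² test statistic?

Total ratio parts = 16. Expected numbers out of 511:
  malvidin-free: 511 × 13/16 = 415.1875
  malvidin-pigmented: 511 × 3/16 = 95.8125
χ² = Σ (O − E)² / E
  malvidin-free: (420 − 415.1875)² / 415.1875 = 0.0558
  malvidin-pigmented: (91 − 95.8125)² / 95.8125 = 0.2417
χ² = 0.0558 + 0.2417 = 0.2975 ≈ 0.298

0.298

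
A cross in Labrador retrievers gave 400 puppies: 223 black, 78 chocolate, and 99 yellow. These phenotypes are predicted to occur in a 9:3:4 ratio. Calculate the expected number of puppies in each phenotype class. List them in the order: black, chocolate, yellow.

225, 75, 100

Total ratio parts = 16. Expected numbers out of 400:
  black: 400 × 9/16 = 225
  chocolate: 400 × 3/16 = 75
  yellow: 400 × 4/16 = 100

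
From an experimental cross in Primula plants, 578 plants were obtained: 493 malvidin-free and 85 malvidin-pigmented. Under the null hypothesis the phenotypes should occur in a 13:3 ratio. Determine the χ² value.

The 13:3 ratio has 16 parts, so with N = 578 the expected counts are:
  malvidin-free: 578 × 13/16 = 469.625
  malvidin-pigmented: 578 × 3/16 = 108.375
χ² = Σ (O − E)² / E
  malvidin-free: (493 − 469.625)² / 469.625 = 1.1635
  malvidin-pigmented: (85 − 108.375)² / 108.375 = 5.0417
χ² = 1.1635 + 5.0417 = 6.2052 ≈ 6.205

6.205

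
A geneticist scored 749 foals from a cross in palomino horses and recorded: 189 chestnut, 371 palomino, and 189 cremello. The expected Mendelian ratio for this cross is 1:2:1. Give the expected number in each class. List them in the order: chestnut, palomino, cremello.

Total ratio parts = 4. Expected numbers out of 749:
  chestnut: 749 × 1/4 = 187.25
  palomino: 749 × 2/4 = 374.5
  cremello: 749 × 1/4 = 187.25

187.25, 374.5, 187.25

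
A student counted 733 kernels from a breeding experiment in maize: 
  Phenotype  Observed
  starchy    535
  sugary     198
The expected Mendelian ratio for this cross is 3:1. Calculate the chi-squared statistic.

1.583

Under the 3:1 hypothesis (Σ ratio = 4, N = 733):
  starchy: 733 × 3/4 = 549.75
  sugary: 733 × 1/4 = 183.25
χ² = Σ (O − E)² / E
  starchy: (535 − 549.75)² / 549.75 = 0.3957
  sugary: (198 − 183.25)² / 183.25 = 1.1872
χ² = 0.3957 + 1.1872 = 1.5829 ≈ 1.583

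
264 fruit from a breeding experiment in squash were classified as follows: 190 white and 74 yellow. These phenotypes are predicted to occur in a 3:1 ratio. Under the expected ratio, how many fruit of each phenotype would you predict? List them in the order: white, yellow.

Expected counts for N = 264 under a 3:1 ratio (total parts = 4):
  white: 264 × 3/4 = 198
  yellow: 264 × 1/4 = 66

198, 66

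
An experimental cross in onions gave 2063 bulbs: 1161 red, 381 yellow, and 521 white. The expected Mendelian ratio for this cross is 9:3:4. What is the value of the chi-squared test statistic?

0.141

The 9:3:4 ratio has 16 parts, so with N = 2063 the expected counts are:
  red: 2063 × 9/16 = 1160.4375
  yellow: 2063 × 3/16 = 386.8125
  white: 2063 × 4/16 = 515.75
χ² = Σ (O − E)² / E
  red: (1161 − 1160.4375)² / 1160.4375 = 0.0003
  yellow: (381 − 386.8125)² / 386.8125 = 0.0873
  white: (521 − 515.75)² / 515.75 = 0.0534
χ² = 0.0003 + 0.0873 + 0.0534 = 0.141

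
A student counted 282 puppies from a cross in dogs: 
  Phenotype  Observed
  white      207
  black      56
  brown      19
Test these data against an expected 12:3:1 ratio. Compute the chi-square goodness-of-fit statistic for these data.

Under the 12:3:1 hypothesis (Σ ratio = 16, N = 282):
  white: 282 × 12/16 = 211.5
  black: 282 × 3/16 = 52.875
  brown: 282 × 1/16 = 17.625
χ² = Σ (O − E)² / E
  white: (207 − 211.5)² / 211.5 = 0.0957
  black: (56 − 52.875)² / 52.875 = 0.1847
  brown: (19 − 17.625)² / 17.625 = 0.1073
χ² = 0.0957 + 0.1847 + 0.1073 = 0.3877 ≈ 0.388

0.388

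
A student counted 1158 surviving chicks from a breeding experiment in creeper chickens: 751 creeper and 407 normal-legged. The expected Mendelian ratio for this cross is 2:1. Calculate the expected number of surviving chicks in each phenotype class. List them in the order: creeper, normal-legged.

772, 386

Under the 2:1 hypothesis (Σ ratio = 3, N = 1158):
  creeper: 1158 × 2/3 = 772
  normal-legged: 1158 × 1/3 = 386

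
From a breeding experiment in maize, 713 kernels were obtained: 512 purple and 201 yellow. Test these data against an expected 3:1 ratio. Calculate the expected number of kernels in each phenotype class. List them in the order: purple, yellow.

Under the 3:1 hypothesis (Σ ratio = 4, N = 713):
  purple: 713 × 3/4 = 534.75
  yellow: 713 × 1/4 = 178.25

534.75, 178.25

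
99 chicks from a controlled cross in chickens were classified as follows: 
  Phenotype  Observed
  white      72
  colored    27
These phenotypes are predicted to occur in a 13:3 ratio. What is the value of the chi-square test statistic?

4.720

Total ratio parts = 16. Expected numbers out of 99:
  white: 99 × 13/16 = 80.4375
  colored: 99 × 3/16 = 18.5625
χ² = Σ (O − E)² / E
  white: (72 − 80.4375)² / 80.4375 = 0.8851
  colored: (27 − 18.5625)² / 18.5625 = 3.8352
χ² = 0.8851 + 3.8352 = 4.7203 ≈ 4.720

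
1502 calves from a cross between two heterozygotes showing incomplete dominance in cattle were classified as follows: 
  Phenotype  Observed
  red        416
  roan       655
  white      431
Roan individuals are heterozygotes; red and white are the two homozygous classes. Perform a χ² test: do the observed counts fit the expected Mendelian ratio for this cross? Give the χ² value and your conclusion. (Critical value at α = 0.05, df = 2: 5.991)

24.843; not consistent

With incomplete dominance, a heterozygote × heterozygote cross gives a 1:2:1 phenotypic ratio.
Expected counts for N = 1502 under a 1:2:1 ratio (total parts = 4):
  red: 1502 × 1/4 = 375.5
  roan: 1502 × 2/4 = 751
  white: 1502 × 1/4 = 375.5
χ² = Σ (O − E)² / E
  red: (416 − 375.5)² / 375.5 = 4.3682
  roan: (655 − 751)² / 751 = 12.2716
  white: (431 − 375.5)² / 375.5 = 8.2031
χ² = 4.3682 + 12.2716 + 8.2031 = 24.8429 ≈ 24.843
Degrees of freedom = 3 − 1 = 2; critical value at α = 0.05 is 5.991.
Since 24.843 > 5.991, we reject the null hypothesis — the data do not fit the 1:2:1 ratio.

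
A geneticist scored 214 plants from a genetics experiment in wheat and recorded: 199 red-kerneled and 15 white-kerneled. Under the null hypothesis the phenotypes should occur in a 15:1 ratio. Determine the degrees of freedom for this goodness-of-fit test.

1

A goodness-of-fit test with 2 phenotype classes has df = 2 − 1 = 1.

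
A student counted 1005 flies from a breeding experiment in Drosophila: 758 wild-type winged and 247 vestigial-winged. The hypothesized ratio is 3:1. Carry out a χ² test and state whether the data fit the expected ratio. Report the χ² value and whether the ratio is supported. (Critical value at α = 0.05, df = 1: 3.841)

0.096; consistent

Total ratio parts = 4. Expected numbers out of 1005:
  wild-type winged: 1005 × 3/4 = 753.75
  vestigial-winged: 1005 × 1/4 = 251.25
χ² = Σ (O − E)² / E
  wild-type winged: (758 − 753.75)² / 753.75 = 0.0240
  vestigial-winged: (247 − 251.25)² / 251.25 = 0.0719
χ² = 0.0240 + 0.0719 = 0.0959 ≈ 0.096
Degrees of freedom = 2 − 1 = 1; critical value at α = 0.05 is 3.841.
Since 0.096 < 3.841, we fail to reject the null hypothesis — the data are consistent with the 3:1 ratio.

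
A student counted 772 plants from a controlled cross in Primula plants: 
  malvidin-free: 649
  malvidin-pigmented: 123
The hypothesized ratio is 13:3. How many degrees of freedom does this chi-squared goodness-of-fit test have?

1

A goodness-of-fit test with 2 phenotype classes has df = 2 − 1 = 1.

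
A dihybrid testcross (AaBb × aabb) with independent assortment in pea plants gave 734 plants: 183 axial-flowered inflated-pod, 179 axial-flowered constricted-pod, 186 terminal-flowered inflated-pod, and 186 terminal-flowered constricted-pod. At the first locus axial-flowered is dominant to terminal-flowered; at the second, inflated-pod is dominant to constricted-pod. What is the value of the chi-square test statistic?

0.180

A dihybrid testcross with independent assortment gives a 1:1:1:1 ratio.
The 1:1:1:1 ratio has 4 parts, so with N = 734 the expected counts are:
  axial-flowered inflated-pod: 734 × 1/4 = 183.5
  axial-flowered constricted-pod: 734 × 1/4 = 183.5
  terminal-flowered inflated-pod: 734 × 1/4 = 183.5
  terminal-flowered constricted-pod: 734 × 1/4 = 183.5
χ² = Σ (O − E)² / E
  axial-flowered inflated-pod: (183 − 183.5)² / 183.5 = 0.0014
  axial-flowered constricted-pod: (179 − 183.5)² / 183.5 = 0.1104
  terminal-flowered inflated-pod: (186 − 183.5)² / 183.5 = 0.0341
  terminal-flowered constricted-pod: (186 − 183.5)² / 183.5 = 0.0341
χ² = 0.0014 + 0.1104 + 0.0341 + 0.0341 = 0.180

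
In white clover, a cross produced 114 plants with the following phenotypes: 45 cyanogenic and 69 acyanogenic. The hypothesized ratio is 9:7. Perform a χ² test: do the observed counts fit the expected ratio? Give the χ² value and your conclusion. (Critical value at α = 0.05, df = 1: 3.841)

The 9:7 ratio has 16 parts, so with N = 114 the expected counts are:
  cyanogenic: 114 × 9/16 = 64.125
  acyanogenic: 114 × 7/16 = 49.875
χ² = Σ (O − E)² / E
  cyanogenic: (45 − 64.125)² / 64.125 = 5.7039
  acyanogenic: (69 − 49.875)² / 49.875 = 7.3336
χ² = 5.7039 + 7.3336 = 13.0375 ≈ 13.038
Degrees of freedom = 2 − 1 = 1; critical value at α = 0.05 is 3.841.
Since 13.038 > 3.841, we reject the null hypothesis — the data do not fit the 9:7 ratio.

13.038; not consistent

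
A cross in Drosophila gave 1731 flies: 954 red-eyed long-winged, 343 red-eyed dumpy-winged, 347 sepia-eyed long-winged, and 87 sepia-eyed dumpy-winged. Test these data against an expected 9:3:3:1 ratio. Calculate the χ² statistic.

Total ratio parts = 16. Expected numbers out of 1731:
  red-eyed long-winged: 1731 × 9/16 = 973.6875
  red-eyed dumpy-winged: 1731 × 3/16 = 324.5625
  sepia-eyed long-winged: 1731 × 3/16 = 324.5625
  sepia-eyed dumpy-winged: 1731 × 1/16 = 108.1875
χ² = Σ (O − E)² / E
  red-eyed long-winged: (954 − 973.6875)² / 973.6875 = 0.3981
  red-eyed dumpy-winged: (343 − 324.5625)² / 324.5625 = 1.0474
  sepia-eyed long-winged: (347 − 324.5625)² / 324.5625 = 1.5511
  sepia-eyed dumpy-winged: (87 − 108.1875)² / 108.1875 = 4.1494
χ² = 0.3981 + 1.0474 + 1.5511 + 4.1494 = 7.146

7.146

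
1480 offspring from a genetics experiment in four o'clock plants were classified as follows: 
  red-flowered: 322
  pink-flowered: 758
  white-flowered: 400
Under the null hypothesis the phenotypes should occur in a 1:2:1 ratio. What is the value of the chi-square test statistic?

Total ratio parts = 4. Expected numbers out of 1480:
  red-flowered: 1480 × 1/4 = 370
  pink-flowered: 1480 × 2/4 = 740
  white-flowered: 1480 × 1/4 = 370
χ² = Σ (O − E)² / E
  red-flowered: (322 − 370)² / 370 = 6.2270
  pink-flowered: (758 − 740)² / 740 = 0.4378
  white-flowered: (400 − 370)² / 370 = 2.4324
χ² = 6.2270 + 0.4378 + 2.4324 = 9.0972 ≈ 9.097

9.097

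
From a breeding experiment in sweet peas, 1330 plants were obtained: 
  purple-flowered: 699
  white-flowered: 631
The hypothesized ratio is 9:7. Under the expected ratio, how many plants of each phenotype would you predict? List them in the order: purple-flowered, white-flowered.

748.125, 581.875

Under the 9:7 hypothesis (Σ ratio = 16, N = 1330):
  purple-flowered: 1330 × 9/16 = 748.125
  white-flowered: 1330 × 7/16 = 581.875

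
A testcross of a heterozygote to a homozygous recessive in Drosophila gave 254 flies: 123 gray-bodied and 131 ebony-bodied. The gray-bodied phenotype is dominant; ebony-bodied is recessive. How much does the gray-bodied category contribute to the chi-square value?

A testcross of a heterozygote (Aa × aa) gives a 1:1 phenotypic ratio.
The 1:1 ratio has 2 parts, so with N = 254 the expected counts are:
  gray-bodied: 254 × 1/2 = 127
  ebony-bodied: 254 × 1/2 = 127
Contribution of gray-bodied: (123 − 127)² / 127 = 0.1260

0.126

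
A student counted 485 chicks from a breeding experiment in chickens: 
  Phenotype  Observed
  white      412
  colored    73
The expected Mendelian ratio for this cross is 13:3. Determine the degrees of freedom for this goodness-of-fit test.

A goodness-of-fit test with 2 phenotype classes has df = 2 − 1 = 1.

1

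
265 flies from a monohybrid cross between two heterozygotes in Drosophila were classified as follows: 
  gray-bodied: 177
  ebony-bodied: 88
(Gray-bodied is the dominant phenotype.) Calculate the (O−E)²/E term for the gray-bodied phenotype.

For a monohybrid cross between heterozygotes with complete dominance, the expected phenotypic ratio is 3:1.
Under the 3:1 hypothesis (Σ ratio = 4, N = 265):
  gray-bodied: 265 × 3/4 = 198.75
  ebony-bodied: 265 × 1/4 = 66.25
Contribution of gray-bodied: (177 − 198.75)² / 198.75 = 2.3802

2.380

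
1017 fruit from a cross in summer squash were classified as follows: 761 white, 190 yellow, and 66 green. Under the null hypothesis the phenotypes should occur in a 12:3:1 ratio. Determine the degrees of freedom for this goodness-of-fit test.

2

A goodness-of-fit test with 3 phenotype classes has df = 3 − 1 = 2.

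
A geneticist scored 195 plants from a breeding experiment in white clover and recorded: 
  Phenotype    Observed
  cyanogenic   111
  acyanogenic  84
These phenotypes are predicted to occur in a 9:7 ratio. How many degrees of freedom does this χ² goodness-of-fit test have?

1

A goodness-of-fit test with 2 phenotype classes has df = 2 − 1 = 1.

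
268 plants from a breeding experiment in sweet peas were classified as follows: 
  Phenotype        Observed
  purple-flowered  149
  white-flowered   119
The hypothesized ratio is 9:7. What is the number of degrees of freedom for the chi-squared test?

A goodness-of-fit test with 2 phenotype classes has df = 2 − 1 = 1.

1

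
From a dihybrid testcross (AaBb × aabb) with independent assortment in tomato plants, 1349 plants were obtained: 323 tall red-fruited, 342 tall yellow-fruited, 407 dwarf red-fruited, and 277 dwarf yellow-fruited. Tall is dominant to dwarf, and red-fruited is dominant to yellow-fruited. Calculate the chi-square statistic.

25.858

A dihybrid testcross with independent assortment gives a 1:1:1:1 ratio.
Total ratio parts = 4. Expected numbers out of 1349:
  tall red-fruited: 1349 × 1/4 = 337.25
  tall yellow-fruited: 1349 × 1/4 = 337.25
  dwarf red-fruited: 1349 × 1/4 = 337.25
  dwarf yellow-fruited: 1349 × 1/4 = 337.25
χ² = Σ (O − E)² / E
  tall red-fruited: (323 − 337.25)² / 337.25 = 0.6021
  tall yellow-fruited: (342 − 337.25)² / 337.25 = 0.0669
  dwarf red-fruited: (407 − 337.25)² / 337.25 = 14.4257
  dwarf yellow-fruited: (277 − 337.25)² / 337.25 = 10.7637
χ² = 0.6021 + 0.0669 + 14.4257 + 10.7637 = 25.8584 ≈ 25.858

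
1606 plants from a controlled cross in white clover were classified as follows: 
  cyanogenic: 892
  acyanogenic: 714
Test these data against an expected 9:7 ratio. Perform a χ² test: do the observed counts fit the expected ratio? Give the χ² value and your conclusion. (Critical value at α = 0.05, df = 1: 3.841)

Under the 9:7 hypothesis (Σ ratio = 16, N = 1606):
  cyanogenic: 1606 × 9/16 = 903.375
  acyanogenic: 1606 × 7/16 = 702.625
χ² = Σ (O − E)² / E
  cyanogenic: (892 − 903.375)² / 903.375 = 0.1432
  acyanogenic: (714 − 702.625)² / 702.625 = 0.1842
χ² = 0.1432 + 0.1842 = 0.3274 ≈ 0.327
Degrees of freedom = 2 − 1 = 1; critical value at α = 0.05 is 3.841.
Since 0.327 < 3.841, we fail to reject the null hypothesis — the data are consistent with the 9:7 ratio.

0.327; consistent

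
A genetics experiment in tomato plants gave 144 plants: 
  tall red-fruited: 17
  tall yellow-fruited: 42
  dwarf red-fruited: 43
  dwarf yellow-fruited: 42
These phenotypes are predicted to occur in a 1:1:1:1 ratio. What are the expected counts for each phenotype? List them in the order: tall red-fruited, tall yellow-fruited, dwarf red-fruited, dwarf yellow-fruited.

Expected counts for N = 144 under a 1:1:1:1 ratio (total parts = 4):
  tall red-fruited: 144 × 1/4 = 36
  tall yellow-fruited: 144 × 1/4 = 36
  dwarf red-fruited: 144 × 1/4 = 36
  dwarf yellow-fruited: 144 × 1/4 = 36

36, 36, 36, 36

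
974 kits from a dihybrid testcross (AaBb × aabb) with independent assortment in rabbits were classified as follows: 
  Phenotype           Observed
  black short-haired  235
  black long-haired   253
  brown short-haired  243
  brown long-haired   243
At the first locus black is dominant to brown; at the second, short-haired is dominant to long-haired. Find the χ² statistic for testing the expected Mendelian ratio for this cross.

0.669

A dihybrid testcross with independent assortment gives a 1:1:1:1 ratio.
Under the 1:1:1:1 hypothesis (Σ ratio = 4, N = 974):
  black short-haired: 974 × 1/4 = 243.5
  black long-haired: 974 × 1/4 = 243.5
  brown short-haired: 974 × 1/4 = 243.5
  brown long-haired: 974 × 1/4 = 243.5
χ² = Σ (O − E)² / E
  black short-haired: (235 − 243.5)² / 243.5 = 0.2967
  black long-haired: (253 − 243.5)² / 243.5 = 0.3706
  brown short-haired: (243 − 243.5)² / 243.5 = 0.0010
  brown long-haired: (243 − 243.5)² / 243.5 = 0.0010
χ² = 0.2967 + 0.3706 + 0.0010 + 0.0010 = 0.6693 ≈ 0.669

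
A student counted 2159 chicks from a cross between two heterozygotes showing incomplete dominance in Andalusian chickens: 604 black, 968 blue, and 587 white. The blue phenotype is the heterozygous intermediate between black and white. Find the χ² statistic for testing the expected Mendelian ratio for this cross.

23.301

With incomplete dominance, a heterozygote × heterozygote cross gives a 1:2:1 phenotypic ratio.
Under the 1:2:1 hypothesis (Σ ratio = 4, N = 2159):
  black: 2159 × 1/4 = 539.75
  blue: 2159 × 2/4 = 1079.5
  white: 2159 × 1/4 = 539.75
χ² = Σ (O − E)² / E
  black: (604 − 539.75)² / 539.75 = 7.6481
  blue: (968 − 1079.5)² / 1079.5 = 11.5167
  white: (587 − 539.75)² / 539.75 = 4.1363
χ² = 7.6481 + 11.5167 + 4.1363 = 23.3011 ≈ 23.301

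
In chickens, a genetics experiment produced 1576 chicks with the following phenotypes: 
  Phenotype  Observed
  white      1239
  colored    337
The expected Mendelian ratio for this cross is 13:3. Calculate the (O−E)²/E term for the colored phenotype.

Total ratio parts = 16. Expected numbers out of 1576:
  white: 1576 × 13/16 = 1280.5
  colored: 1576 × 3/16 = 295.5
Contribution of colored: (337 − 295.5)² / 295.5 = 5.8283

5.828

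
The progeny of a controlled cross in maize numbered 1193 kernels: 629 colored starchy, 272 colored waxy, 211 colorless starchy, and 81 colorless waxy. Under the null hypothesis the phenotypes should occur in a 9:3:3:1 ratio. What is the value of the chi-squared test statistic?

14.347

Total ratio parts = 16. Expected numbers out of 1193:
  colored starchy: 1193 × 9/16 = 671.0625
  colored waxy: 1193 × 3/16 = 223.6875
  colorless starchy: 1193 × 3/16 = 223.6875
  colorless waxy: 1193 × 1/16 = 74.5625
χ² = Σ (O − E)² / E
  colored starchy: (629 − 671.0625)² / 671.0625 = 2.6365
  colored waxy: (272 − 223.6875)² / 223.6875 = 10.4346
  colorless starchy: (211 − 223.6875)² / 223.6875 = 0.7196
  colorless waxy: (81 − 74.5625)² / 74.5625 = 0.5558
χ² = 2.6365 + 10.4346 + 0.7196 + 0.5558 = 14.3465 ≈ 14.347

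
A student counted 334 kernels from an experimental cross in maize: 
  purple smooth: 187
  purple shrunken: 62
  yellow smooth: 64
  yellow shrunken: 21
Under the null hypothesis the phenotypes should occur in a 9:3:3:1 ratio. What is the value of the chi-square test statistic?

Expected counts for N = 334 under a 9:3:3:1 ratio (total parts = 16):
  purple smooth: 334 × 9/16 = 187.875
  purple shrunken: 334 × 3/16 = 62.625
  yellow smooth: 334 × 3/16 = 62.625
  yellow shrunken: 334 × 1/16 = 20.875
χ² = Σ (O − E)² / E
  purple smooth: (187 − 187.875)² / 187.875 = 0.0041
  purple shrunken: (62 − 62.625)² / 62.625 = 0.0062
  yellow smooth: (64 − 62.625)² / 62.625 = 0.0302
  yellow shrunken: (21 − 20.875)² / 20.875 = 0.0007
χ² = 0.0041 + 0.0062 + 0.0302 + 0.0007 = 0.0412 ≈ 0.041

0.041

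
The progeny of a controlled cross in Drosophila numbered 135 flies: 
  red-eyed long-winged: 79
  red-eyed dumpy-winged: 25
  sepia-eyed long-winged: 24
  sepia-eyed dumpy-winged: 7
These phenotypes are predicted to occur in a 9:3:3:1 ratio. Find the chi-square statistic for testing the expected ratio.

0.440

Expected counts for N = 135 under a 9:3:3:1 ratio (total parts = 16):
  red-eyed long-winged: 135 × 9/16 = 75.9375
  red-eyed dumpy-winged: 135 × 3/16 = 25.3125
  sepia-eyed long-winged: 135 × 3/16 = 25.3125
  sepia-eyed dumpy-winged: 135 × 1/16 = 8.4375
χ² = Σ (O − E)² / E
  red-eyed long-winged: (79 − 75.9375)² / 75.9375 = 0.1235
  red-eyed dumpy-winged: (25 − 25.3125)² / 25.3125 = 0.0039
  sepia-eyed long-winged: (24 − 25.3125)² / 25.3125 = 0.0681
  sepia-eyed dumpy-winged: (7 − 8.4375)² / 8.4375 = 0.2449
χ² = 0.1235 + 0.0039 + 0.0681 + 0.2449 = 0.4404 ≈ 0.440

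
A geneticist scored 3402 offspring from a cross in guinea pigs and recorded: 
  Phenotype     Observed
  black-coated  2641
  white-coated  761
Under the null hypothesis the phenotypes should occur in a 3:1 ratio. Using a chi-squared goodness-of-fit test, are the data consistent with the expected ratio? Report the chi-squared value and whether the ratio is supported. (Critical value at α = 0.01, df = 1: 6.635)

The 3:1 ratio has 4 parts, so with N = 3402 the expected counts are:
  black-coated: 3402 × 3/4 = 2551.5
  white-coated: 3402 × 1/4 = 850.5
χ² = Σ (O − E)² / E
  black-coated: (2641 − 2551.5)² / 2551.5 = 3.1394
  white-coated: (761 − 850.5)² / 850.5 = 9.4183
χ² = 3.1394 + 9.4183 = 12.5577 ≈ 12.558
Degrees of freedom = 2 − 1 = 1; critical value at α = 0.01 is 6.635.
Since 12.558 > 6.635, we reject the null hypothesis — the data do not fit the 3:1 ratio.

12.558; not consistent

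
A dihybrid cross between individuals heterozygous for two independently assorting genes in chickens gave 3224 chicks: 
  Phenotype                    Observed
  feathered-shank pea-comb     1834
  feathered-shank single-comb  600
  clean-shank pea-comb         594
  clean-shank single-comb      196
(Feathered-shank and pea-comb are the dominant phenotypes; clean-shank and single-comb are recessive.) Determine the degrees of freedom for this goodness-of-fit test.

3

A dihybrid F₂ with independent assortment and complete dominance at both loci gives a 9:3:3:1 phenotypic ratio.
A goodness-of-fit test with 4 phenotype classes has df = 4 − 1 = 3.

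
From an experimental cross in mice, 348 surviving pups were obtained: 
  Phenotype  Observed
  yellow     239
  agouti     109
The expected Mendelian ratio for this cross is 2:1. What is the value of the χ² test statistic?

Under the 2:1 hypothesis (Σ ratio = 3, N = 348):
  yellow: 348 × 2/3 = 232
  agouti: 348 × 1/3 = 116
χ² = Σ (O − E)² / E
  yellow: (239 − 232)² / 232 = 0.2112
  agouti: (109 − 116)² / 116 = 0.4224
χ² = 0.2112 + 0.4224 = 0.6336 ≈ 0.634

0.634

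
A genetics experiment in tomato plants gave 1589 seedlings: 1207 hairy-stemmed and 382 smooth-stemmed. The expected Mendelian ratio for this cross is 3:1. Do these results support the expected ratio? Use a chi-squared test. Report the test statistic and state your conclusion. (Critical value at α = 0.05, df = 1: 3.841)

0.781; consistent

Total ratio parts = 4. Expected numbers out of 1589:
  hairy-stemmed: 1589 × 3/4 = 1191.75
  smooth-stemmed: 1589 × 1/4 = 397.25
χ² = Σ (O − E)² / E
  hairy-stemmed: (1207 − 1191.75)² / 1191.75 = 0.1951
  smooth-stemmed: (382 − 397.25)² / 397.25 = 0.5854
χ² = 0.1951 + 0.5854 = 0.7805 ≈ 0.781
Degrees of freedom = 2 − 1 = 1; critical value at α = 0.05 is 3.841.
Since 0.781 < 3.841, we fail to reject the null hypothesis — the data are consistent with the 3:1 ratio.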